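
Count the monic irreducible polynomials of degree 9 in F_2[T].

The number of monic irreducibles of degree 9 over GF(2) is (1/9)·Σ_{d∣9} μ(9/d) 2^d.
Divisors of 9: 1, 3, 9; μ(9/d) for each: 0, -1, 1.
Σ = − 2^3 + 2^9 = 504.
N = 504/9 = 56.

56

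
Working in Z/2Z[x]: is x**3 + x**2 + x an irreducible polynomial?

Write P(x) = x**3 + x**2 + x.
Check for roots in Z/2Z: P(0) = 0 → root; P(1) = 1.
P(0) = 0, so (x) divides P(x); P is reducible.

No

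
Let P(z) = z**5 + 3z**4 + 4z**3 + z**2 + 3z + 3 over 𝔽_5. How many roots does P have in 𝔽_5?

3

Evaluate at each of the 5 elements of 𝔽_5:
P(0) = 3; P(1) = 0 → root; P(2) = 0 → root; P(3) = 0 → root; P(4) = 4.
Roots: {1, 2, 3}.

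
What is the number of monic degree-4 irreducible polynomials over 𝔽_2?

By the necklace-counting formula, N_2(4) = (1/4) Σ_{d|4} μ(4/d)·2^d.
Divisors of 4: 1, 2, 4; μ(4/d) for each: 0, -1, 1.
Σ = − 2^2 + 2^4 = 12.
N = 12/4 = 3.

3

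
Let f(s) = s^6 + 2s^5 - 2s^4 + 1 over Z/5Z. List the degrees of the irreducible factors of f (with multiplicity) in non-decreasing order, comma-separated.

Roots in Z/5Z: f(0) = 1; f(1) = 2; f(2) = 2; f(3) = 4; f(4) = 3.
Complete factorization: f(s) = (s^6 + 2s^5 - 2s^4 + 1).
Factor degrees with multiplicity: 6 = 6.

6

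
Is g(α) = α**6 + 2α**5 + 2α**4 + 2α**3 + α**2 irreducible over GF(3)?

Check for roots in GF(3): g(0) = 0 → root; g(1) = 2; g(2) = 0 → root.
g(0) = 0, so (α) divides g(α); g is reducible.

No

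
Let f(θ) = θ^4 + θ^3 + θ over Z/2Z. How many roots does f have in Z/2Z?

1

Evaluate at each of the 2 elements of Z/2Z:
f(0) = 0 → root; f(1) = 1.
Roots: {0}.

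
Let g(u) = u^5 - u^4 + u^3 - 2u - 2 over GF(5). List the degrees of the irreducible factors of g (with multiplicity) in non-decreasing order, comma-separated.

Roots in GF(5): g(0) = 3; g(1) = 2; g(2) = 3; g(3) = 1; g(4) = 2.
Complete factorization: g(u) = (u^5 - u^4 + u^3 - 2u - 2).
Factor degrees with multiplicity: 5 = 5.

5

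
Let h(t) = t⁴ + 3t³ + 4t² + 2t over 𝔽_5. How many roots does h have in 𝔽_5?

Evaluate at each of the 5 elements of 𝔽_5:
h(0) = 0 → root; h(1) = 0 → root; h(2) = 0 → root; h(3) = 4; h(4) = 0 → root.
Roots: {0, 1, 2, 4}.

4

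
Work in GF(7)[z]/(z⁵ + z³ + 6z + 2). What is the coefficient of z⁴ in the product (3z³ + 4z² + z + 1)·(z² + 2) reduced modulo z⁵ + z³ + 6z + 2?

4

Multiply in GF(7)[z]: (3z³ + 4z² + z + 1)·(z² + 2) = 3z⁵ + 4z⁴ + 2z² + 2z + 2.
Reduce using z⁵ ≡ 6z³ + z + 5 (mod z⁵ + z³ + 6z + 2).
Reduced: 4z⁴ + 4z³ + 2z² + 5z + 3.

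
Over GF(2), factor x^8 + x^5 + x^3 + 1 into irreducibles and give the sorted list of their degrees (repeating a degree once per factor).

1, 1, 2, 4

Write g(x) = x^8 + x^5 + x^3 + 1.
Roots in GF(2): g(0) = 1; g(1) = 0 → root.
Linear factors from roots: (x + 1).
Complete factorization: g(x) = (x + 1)^2·(x^2 + x + 1)·(x^4 + x^3 + x^2 + x + 1).
Factor degrees with multiplicity: 1 + 1 + 2 + 4 = 8.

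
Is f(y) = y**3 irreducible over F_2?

No

Check for roots in F_2: f(0) = 0 → root; f(1) = 1.
f(0) = 0, so (y) divides f(y); f is reducible.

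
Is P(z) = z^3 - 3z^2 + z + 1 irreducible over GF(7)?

No

Check for roots in GF(7): P(0) = 1; P(1) = 0 → root; P(2) = 6; P(3) = 4; P(4) = 0 → root; P(5) = 0 → root; P(6) = 3.
P(1) = 0, so (z − 1) divides P(z); P is reducible.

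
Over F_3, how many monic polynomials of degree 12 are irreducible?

The number of monic irreducibles of degree 12 over GF(3) is (1/12)·Σ_{d∣12} μ(12/d) 3^d.
Divisors of 12: 1, 2, 3, 4, 6, 12; μ(12/d) for each: 0, 1, 0, -1, -1, 1.
Σ = 3^2 − 3^4 − 3^6 + 3^12 = 530640.
N = 530640/12 = 44220.

44220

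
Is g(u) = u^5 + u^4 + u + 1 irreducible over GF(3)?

No

Check for roots in GF(3): g(0) = 1; g(1) = 1; g(2) = 0 → root.
g(2) = 0, so (u − 2) divides g(u); g is reducible.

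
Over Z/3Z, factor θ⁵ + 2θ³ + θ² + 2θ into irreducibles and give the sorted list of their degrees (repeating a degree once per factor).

Write h(θ) = θ⁵ + 2θ³ + θ² + 2θ.
Roots in Z/3Z: h(0) = 0 → root; h(1) = 0 → root; h(2) = 2.
Linear factors from roots: (θ), (θ + 2).
Complete factorization: h(θ) = (θ)·(θ + 2)^2·(θ² + 2θ + 2).
Factor degrees with multiplicity: 1 + 1 + 1 + 2 = 5.

1, 1, 1, 2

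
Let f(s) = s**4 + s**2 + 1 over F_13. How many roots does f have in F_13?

4

Evaluate at each of the 13 elements of F_13:
f(0) = 1; f(1) = 3; f(2) = 8; f(3) = 0 → root; f(4) = 0 → root; f(5) = 1; f(6) = 7; f(7) = 7; f(8) = 1; f(9) = 0 → root; f(10) = 0 → root; f(11) = 8; f(12) = 3.
Roots: {3, 4, 9, 10}.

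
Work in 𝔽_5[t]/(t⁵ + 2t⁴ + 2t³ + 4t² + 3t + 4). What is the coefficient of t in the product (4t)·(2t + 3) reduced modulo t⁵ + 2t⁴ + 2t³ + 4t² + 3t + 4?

Multiply in 𝔽_5[t]: (4t)·(2t + 3) = 3t² + 2t.
Reduced: 3t² + 2t.

2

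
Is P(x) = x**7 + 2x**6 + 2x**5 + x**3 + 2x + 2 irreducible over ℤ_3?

Yes

Check for roots in ℤ_3: P(0) = 2; P(1) = 1; P(2) = 1.
No roots, so no linear factors.
Monic irreducibles of degree 2 over GF(3): x**2 + 1, x**2 + x + 2, x**2 + 2x + 2.
None of them divide P (all give nonzero remainder).
Degree-3 irreducible divisors: test the 8 monic irreducibles of degree 3 over GF(3).
None of them divide P (all give nonzero remainder).
No irreducible factor of degree ≤ 3 exists, so P is irreducible over GF(3).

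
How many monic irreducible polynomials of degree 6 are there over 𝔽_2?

9

The number of monic irreducibles of degree 6 over GF(2) is (1/6)·Σ_{d∣6} μ(6/d) 2^d.
Divisors of 6: 1, 2, 3, 6; μ(6/d) for each: 1, -1, -1, 1.
Σ = 2^1 − 2^2 − 2^3 + 2^6 = 54.
N = 54/6 = 9.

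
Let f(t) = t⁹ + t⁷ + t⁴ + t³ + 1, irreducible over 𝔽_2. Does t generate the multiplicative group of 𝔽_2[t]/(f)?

|GF(2^9)^×| = 2^9 − 1 = 511. Prime factorization: 511 = 7·73.
f is primitive ⇔ t has order 511 in GF(2)[t]/(f), i.e. t^(511/q) ≠ 1 for each prime q | 511.
t^(73) mod f = 1
t^(7) mod f = t⁷.
Since t^(73) = 1, the order of t divides 73 < 511; not primitive.

No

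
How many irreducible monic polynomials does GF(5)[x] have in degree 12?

x^(5^12) − x is the product of all monic irreducibles of degree dividing 12; Möbius inversion gives N = (1/12) Σ μ(12/d)·5^d.
Divisors of 12: 1, 2, 3, 4, 6, 12; μ(12/d) for each: 0, 1, 0, -1, -1, 1.
Σ = 5^2 − 5^4 − 5^6 + 5^12 = 244124400.
N = 244124400/12 = 20343700.

20343700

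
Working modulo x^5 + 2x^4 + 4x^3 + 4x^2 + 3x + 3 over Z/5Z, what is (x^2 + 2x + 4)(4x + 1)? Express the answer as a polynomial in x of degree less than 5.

4x^3 + 4x^2 + 3x + 4

Multiply in Z/5Z[x]: (x^2 + 2x + 4)·(4x + 1) = 4x^3 + 4x^2 + 3x + 4.
Reduced: 4x^3 + 4x^2 + 3x + 4.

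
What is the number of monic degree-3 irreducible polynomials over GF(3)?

The number of monic irreducibles of degree 3 over GF(3) is (1/3)·Σ_{d∣3} μ(3/d) 3^d.
Divisors of 3: 1, 3; μ(3/d) for each: -1, 1.
Σ = − 3^1 + 3^3 = 24.
N = 24/3 = 8.

8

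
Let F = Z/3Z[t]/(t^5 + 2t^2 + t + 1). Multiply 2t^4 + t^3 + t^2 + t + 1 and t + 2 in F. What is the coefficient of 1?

0

Multiply in Z/3Z[t]: (2t^4 + t^3 + t^2 + t + 1)·(t + 2) = 2t^5 + 2t^4 + 2.
Reduce using t^5 ≡ t^2 + 2t + 2 (mod t^5 + 2t^2 + t + 1).
Reduced: 2t^4 + 2t^2 + t.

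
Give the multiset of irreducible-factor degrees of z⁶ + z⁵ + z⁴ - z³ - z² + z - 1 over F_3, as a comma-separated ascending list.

Write f(z) = z⁶ + z⁵ + z⁴ - z³ - z² + z - 1.
Roots in F_3: f(0) = 2; f(1) = 1; f(2) = 2.
Complete factorization: f(z) = (z² + z - 1)·(z² + 1)^2.
Factor degrees with multiplicity: 2 + 2 + 2 = 6.

2, 2, 2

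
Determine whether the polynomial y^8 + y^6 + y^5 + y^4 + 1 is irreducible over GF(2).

Yes

Write g(y) = y^8 + y^6 + y^5 + y^4 + 1.
Check for roots in GF(2): g(0) = 1; g(1) = 1.
No roots, so no linear factors.
Monic irreducibles of degree 2 over GF(2): y^2 + y + 1.
None of them divide g (all give nonzero remainder).
Monic irreducibles of degree 3 over GF(2): y^3 + y + 1, y^3 + y^2 + 1.
None of them divide g (all give nonzero remainder).
Monic irreducibles of degree 4 over GF(2): y^4 + y + 1, y^4 + y^3 + 1, y^4 + y^3 + y^2 + y + 1.
None of them divide g (all give nonzero remainder).
No irreducible factor of degree ≤ 4 exists, so g is irreducible over GF(2).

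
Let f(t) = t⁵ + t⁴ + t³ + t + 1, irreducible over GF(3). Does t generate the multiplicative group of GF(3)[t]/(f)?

|GF(3^5)^×| = 3^5 − 1 = 242. Prime factorization: 242 = 2·11^2.
f is primitive ⇔ t has order 242 in GF(3)[t]/(f), i.e. t^(242/q) ≠ 1 for each prime q | 242.
t^(121) mod f = 2.
t^(22) mod f = t⁴ + 2t³ + t² + 1.
None equal 1, so t has full order 242; f is primitive.

Yes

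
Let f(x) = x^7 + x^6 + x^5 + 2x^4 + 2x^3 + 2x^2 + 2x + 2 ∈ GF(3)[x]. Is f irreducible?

Check for roots in GF(3): f(0) = 2; f(1) = 1; f(2) = 1.
No roots, so no linear factors.
Monic irreducibles of degree 2 over GF(3): x^2 + 1, x^2 + x + 2, x^2 + 2x + 2.
None of them divide f (all give nonzero remainder).
Degree-3 irreducible divisors: test the 8 monic irreducibles of degree 3 over GF(3).
None of them divide f (all give nonzero remainder).
No irreducible factor of degree ≤ 3 exists, so f is irreducible over GF(3).

Yes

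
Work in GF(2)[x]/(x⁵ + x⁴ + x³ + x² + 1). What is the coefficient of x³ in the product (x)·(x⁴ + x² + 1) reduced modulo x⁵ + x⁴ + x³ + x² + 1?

Multiply in GF(2)[x]: (x)·(x⁴ + x² + 1) = x⁵ + x³ + x.
Reduce using x⁵ ≡ x⁴ + x³ + x² + 1 (mod x⁵ + x⁴ + x³ + x² + 1).
Reduced: x⁴ + x² + x + 1.

0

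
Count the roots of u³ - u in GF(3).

3

Write P(u) = u³ - u.
Evaluate at each of the 3 elements of GF(3):
P(0) = 0 → root; P(1) = 0 → root; P(2) = 0 → root.
Roots: {0, 1, 2}.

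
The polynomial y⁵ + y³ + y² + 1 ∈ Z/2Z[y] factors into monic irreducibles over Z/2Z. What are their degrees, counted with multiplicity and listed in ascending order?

1, 1, 1, 2

Write f(y) = y⁵ + y³ + y² + 1.
Roots in Z/2Z: f(0) = 1; f(1) = 0 → root.
Linear factors from roots: (y + 1).
Complete factorization: f(y) = (y + 1)^3·(y² + y + 1).
Factor degrees with multiplicity: 1 + 1 + 1 + 2 = 5.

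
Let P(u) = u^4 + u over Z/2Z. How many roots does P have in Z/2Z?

Evaluate at each of the 2 elements of Z/2Z:
P(0) = 0 → root; P(1) = 0 → root.
Roots: {0, 1}.

2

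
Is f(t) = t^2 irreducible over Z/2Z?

No

Check for roots in Z/2Z: f(0) = 0 → root; f(1) = 1.
f(0) = 0, so (t) divides f(t); f is reducible.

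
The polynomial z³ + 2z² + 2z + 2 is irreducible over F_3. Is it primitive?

Write f(z) = z³ + 2z² + 2z + 2.
|GF(3^3)^×| = 3^3 − 1 = 26. Prime factorization: 26 = 2·13.
f is primitive ⇔ z has order 26 in GF(3)[z]/(f), i.e. z^(26/q) ≠ 1 for each prime q | 26.
z^(13) mod f = 1
z^(2) mod f = z².
Since z^(13) = 1, the order of z divides 13 < 26; not primitive.

No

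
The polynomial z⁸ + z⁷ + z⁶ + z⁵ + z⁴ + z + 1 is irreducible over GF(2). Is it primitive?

No

Write f(z) = z⁸ + z⁷ + z⁶ + z⁵ + z⁴ + z + 1.
|GF(2^8)^×| = 2^8 − 1 = 255. Prime factorization: 255 = 3·5·17.
f is primitive ⇔ z has order 255 in GF(2)[z]/(f), i.e. z^(255/q) ≠ 1 for each prime q | 255.
z^(85) mod f = z⁶ + z⁵ + z⁴.
z^(51) mod f = 1
z^(15) mod f = z⁷ + z⁴ + z³ + 1.
Since z^(51) = 1, the order of z divides 51 < 255; not primitive.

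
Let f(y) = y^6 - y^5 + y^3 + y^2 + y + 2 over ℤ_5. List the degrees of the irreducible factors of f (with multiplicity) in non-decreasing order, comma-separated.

1, 2, 3

Roots in ℤ_5: f(0) = 2; f(1) = 0 → root; f(2) = 3; f(3) = 2; f(4) = 3.
Linear factors from roots: (y - 1).
Complete factorization: f(y) = (y - 1)·(y^2 + y + 2)·(y^3 - y^2 - y - 1).
Factor degrees with multiplicity: 1 + 2 + 3 = 6.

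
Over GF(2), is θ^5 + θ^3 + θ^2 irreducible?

No

Write P(θ) = θ^5 + θ^3 + θ^2.
Check for roots in GF(2): P(0) = 0 → root; P(1) = 1.
P(0) = 0, so (θ) divides P(θ); P is reducible.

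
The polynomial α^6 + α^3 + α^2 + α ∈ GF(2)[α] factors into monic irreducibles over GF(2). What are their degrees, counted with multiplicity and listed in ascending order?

Write g(α) = α^6 + α^3 + α^2 + α.
Roots in GF(2): g(0) = 0 → root; g(1) = 0 → root.
Linear factors from roots: (α), (α + 1).
Complete factorization: g(α) = (α)·(α + 1)^2·(α^3 + α + 1).
Factor degrees with multiplicity: 1 + 1 + 1 + 3 = 6.

1, 1, 1, 3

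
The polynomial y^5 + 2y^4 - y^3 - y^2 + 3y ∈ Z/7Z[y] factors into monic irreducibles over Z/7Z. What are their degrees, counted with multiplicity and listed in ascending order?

1, 1, 3

Write g(y) = y^5 + 2y^4 - y^3 - y^2 + 3y.
Linear factors from roots: (y), (y - 3).
Complete factorization: g(y) = (y)·(y - 3)·(y^3 - 2y^2 - 1).
Factor degrees with multiplicity: 1 + 1 + 3 = 5.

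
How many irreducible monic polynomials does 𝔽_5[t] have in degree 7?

11160

By the necklace-counting formula, N_5(7) = (1/7) Σ_{d|7} μ(7/d)·5^d.
Divisors of 7: 1, 7; μ(7/d) for each: -1, 1.
Σ = − 5^1 + 5^7 = 78120.
N = 78120/7 = 11160.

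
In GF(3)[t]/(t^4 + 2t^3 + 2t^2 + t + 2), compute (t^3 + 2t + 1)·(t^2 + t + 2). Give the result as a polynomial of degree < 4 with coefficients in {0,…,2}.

Multiply in GF(3)[t]: (t^3 + 2t + 1)·(t^2 + t + 2) = t^5 + t^4 + t^3 + 2t + 2.
Reduce using t^4 ≡ t^3 + t^2 + 2t + 1 (mod t^4 + 2t^3 + 2t^2 + t + 2).
Reduced: t^3 + t^2 + t + 1.

t^3 + t^2 + t + 1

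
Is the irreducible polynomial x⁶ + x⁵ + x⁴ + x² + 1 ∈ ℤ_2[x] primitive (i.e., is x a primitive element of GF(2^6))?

No

Write f(x) = x⁶ + x⁵ + x⁴ + x² + 1.
|GF(2^6)^×| = 2^6 − 1 = 63. Prime factorization: 63 = 3^2·7.
f is primitive ⇔ x has order 63 in GF(2)[x]/(f), i.e. x^(63/q) ≠ 1 for each prime q | 63.
x^(21) mod f = 1
x^(9) mod f = x³ + 1.
Since x^(21) = 1, the order of x divides 21 < 63; not primitive.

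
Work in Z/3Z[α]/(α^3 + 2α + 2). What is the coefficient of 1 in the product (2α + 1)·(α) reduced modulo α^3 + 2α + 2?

Multiply in Z/3Z[α]: (2α + 1)·(α) = 2α^2 + α.
Reduced: 2α^2 + α.

0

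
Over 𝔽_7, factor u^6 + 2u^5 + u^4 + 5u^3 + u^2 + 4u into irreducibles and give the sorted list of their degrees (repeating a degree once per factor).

Write h(u) = u^6 + 2u^5 + u^4 + 5u^3 + u^2 + 4u.
Linear factors from roots: (u), (u + 6), (u + 5), (u + 2).
Complete factorization: h(u) = (u)·(u + 2)·(u + 5)·(u + 6)·(u^2 + 3u + 1).
Factor degrees with multiplicity: 1 + 1 + 1 + 1 + 2 = 6.

1, 1, 1, 1, 2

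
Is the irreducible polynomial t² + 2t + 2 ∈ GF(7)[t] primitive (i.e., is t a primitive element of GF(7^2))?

Write f(t) = t² + 2t + 2.
|GF(7^2)^×| = 7^2 − 1 = 48. Prime factorization: 48 = 2^4·3.
f is primitive ⇔ t has order 48 in GF(7)[t]/(f), i.e. t^(48/q) ≠ 1 for each prime q | 48.
t^(24) mod f = 1
t^(16) mod f = 4.
Since t^(24) = 1, the order of t divides 24 < 48; not primitive.

No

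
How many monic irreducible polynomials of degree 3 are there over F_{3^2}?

240

By the necklace-counting formula, N_9(3) = (1/3) Σ_{d|3} μ(3/d)·9^d.
Divisors of 3: 1, 3; μ(3/d) for each: -1, 1.
Σ = − 9^1 + 9^3 = 720.
N = 720/3 = 240.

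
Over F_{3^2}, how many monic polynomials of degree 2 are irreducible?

36

The number of monic irreducibles of degree 2 over GF(9) is (1/2)·Σ_{d∣2} μ(2/d) 9^d.
Divisors of 2: 1, 2; μ(2/d) for each: -1, 1.
Σ = − 9^1 + 9^2 = 72.
N = 72/2 = 36.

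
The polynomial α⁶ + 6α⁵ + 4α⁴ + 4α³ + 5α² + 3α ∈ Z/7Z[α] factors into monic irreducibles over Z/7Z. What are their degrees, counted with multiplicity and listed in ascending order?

Write g(α) = α⁶ + 6α⁵ + 4α⁴ + 4α³ + 5α² + 3α.
Linear factors from roots: (α), (α + 5).
Complete factorization: g(α) = (α)·(α + 5)·(α² + 4α + 5)·(α² + 4α + 6).
Factor degrees with multiplicity: 1 + 1 + 2 + 2 = 6.

1, 1, 2, 2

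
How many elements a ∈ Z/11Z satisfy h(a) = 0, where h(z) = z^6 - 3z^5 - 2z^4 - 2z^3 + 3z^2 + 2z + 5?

Evaluate at each of the 11 elements of Z/11Z:
h(0) = 5; h(1) = 4; h(2) = 7; h(3) = 9; h(4) = 5; h(5) = 0 → root; h(6) = 2; h(7) = 9; h(8) = 1; h(9) = 3; h(10) = 10.
Roots: {5}.

1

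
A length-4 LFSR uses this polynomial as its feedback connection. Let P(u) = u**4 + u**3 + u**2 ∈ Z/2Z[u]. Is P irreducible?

No

Check for roots in Z/2Z: P(0) = 0 → root; P(1) = 1.
P(0) = 0, so (u) divides P(u); P is reducible.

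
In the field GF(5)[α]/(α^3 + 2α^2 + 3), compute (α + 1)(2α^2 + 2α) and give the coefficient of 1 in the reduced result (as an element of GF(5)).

Multiply in GF(5)[α]: (α + 1)·(2α^2 + 2α) = 2α^3 + 4α^2 + 2α.
Reduce using α^3 ≡ 3α^2 + 2 (mod α^3 + 2α^2 + 3).
Reduced: 2α + 4.

4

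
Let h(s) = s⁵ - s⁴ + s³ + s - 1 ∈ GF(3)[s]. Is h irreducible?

Check for roots in GF(3): h(0) = 2; h(1) = 1; h(2) = 1.
No roots, so no linear factors.
Monic irreducibles of degree 2 over GF(3): s² + 1, s² + s - 1, s² - s - 1.
None of them divide h (all give nonzero remainder).
No irreducible factor of degree ≤ 2 exists, so h is irreducible over GF(3).

Yes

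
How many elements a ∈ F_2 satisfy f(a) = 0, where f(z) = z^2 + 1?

1

Evaluate at each of the 2 elements of F_2:
f(0) = 1; f(1) = 0 → root.
Roots: {1}.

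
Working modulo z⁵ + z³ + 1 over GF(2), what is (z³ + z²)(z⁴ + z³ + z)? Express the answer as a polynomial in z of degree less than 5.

z^4 + z^3 + z^2

Multiply in GF(2)[z]: (z³ + z²)·(z⁴ + z³ + z) = z⁷ + z⁵ + z⁴ + z³.
Reduce using z⁵ ≡ z³ + 1 (mod z⁵ + z³ + 1).
Reduced: z⁴ + z³ + z².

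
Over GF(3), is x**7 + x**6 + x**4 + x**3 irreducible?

Write m(x) = x**7 + x**6 + x**4 + x**3.
Check for roots in GF(3): m(0) = 0 → root; m(1) = 1; m(2) = 0 → root.
m(0) = 0, so (x) divides m(x); m is reducible.

No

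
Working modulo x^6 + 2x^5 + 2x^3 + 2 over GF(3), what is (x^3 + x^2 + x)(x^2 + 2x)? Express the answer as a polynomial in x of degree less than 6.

x^5 + 2x^2

Multiply in GF(3)[x]: (x^3 + x^2 + x)·(x^2 + 2x) = x^5 + 2x^2.
Reduced: x^5 + 2x^2.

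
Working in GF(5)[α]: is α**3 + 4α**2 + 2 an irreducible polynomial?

No

Write g(α) = α**3 + 4α**2 + 2.
Check for roots in GF(5): g(0) = 2; g(1) = 2; g(2) = 1; g(3) = 0 → root; g(4) = 0 → root.
g(3) = 0, so (α − 3) divides g(α); g is reducible.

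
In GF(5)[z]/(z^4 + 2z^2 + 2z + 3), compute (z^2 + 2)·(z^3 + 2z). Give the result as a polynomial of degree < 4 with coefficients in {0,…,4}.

2z^3 + 3z^2 + z

Multiply in GF(5)[z]: (z^2 + 2)·(z^3 + 2z) = z^5 + 4z^3 + 4z.
Reduce using z^4 ≡ 3z^2 + 3z + 2 (mod z^4 + 2z^2 + 2z + 3).
Reduced: 2z^3 + 3z^2 + z.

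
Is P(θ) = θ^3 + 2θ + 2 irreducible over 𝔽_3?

Check for roots in 𝔽_3: P(0) = 2; P(1) = 2; P(2) = 2.
No roots. A degree-3 polynomial over a field with no linear factor is irreducible.

Yes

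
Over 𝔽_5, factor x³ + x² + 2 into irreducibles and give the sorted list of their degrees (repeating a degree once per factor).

Write g(x) = x³ + x² + 2.
Roots in 𝔽_5: g(0) = 2; g(1) = 4; g(2) = 4; g(3) = 3; g(4) = 2.
Complete factorization: g(x) = (x³ + x² + 2).
Factor degrees with multiplicity: 3 = 3.

3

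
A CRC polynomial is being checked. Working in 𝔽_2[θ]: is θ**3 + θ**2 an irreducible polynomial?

No

Write g(θ) = θ**3 + θ**2.
Check for roots in 𝔽_2: g(0) = 0 → root; g(1) = 0 → root.
g(0) = 0, so (θ) divides g(θ); g is reducible.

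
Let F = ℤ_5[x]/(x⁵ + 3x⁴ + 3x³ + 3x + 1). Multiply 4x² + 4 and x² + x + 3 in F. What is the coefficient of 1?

2

Multiply in ℤ_5[x]: (4x² + 4)·(x² + x + 3) = 4x⁴ + 4x³ + x² + 4x + 2.
Reduced: 4x⁴ + 4x³ + x² + 4x + 2.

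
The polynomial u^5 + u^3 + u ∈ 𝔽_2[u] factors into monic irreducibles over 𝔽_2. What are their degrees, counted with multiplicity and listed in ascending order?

1, 2, 2

Write f(u) = u^5 + u^3 + u.
Roots in 𝔽_2: f(0) = 0 → root; f(1) = 1.
Linear factors from roots: (u).
Complete factorization: f(u) = (u)·(u^2 + u + 1)^2.
Factor degrees with multiplicity: 1 + 2 + 2 = 5.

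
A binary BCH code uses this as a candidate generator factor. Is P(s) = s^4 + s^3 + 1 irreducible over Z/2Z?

Yes

Check for roots in Z/2Z: P(0) = 1; P(1) = 1.
No roots, so no linear factors.
Monic irreducibles of degree 2 over GF(2): s^2 + s + 1.
None of them divide P (all give nonzero remainder).
No irreducible factor of degree ≤ 2 exists, so P is irreducible over GF(2).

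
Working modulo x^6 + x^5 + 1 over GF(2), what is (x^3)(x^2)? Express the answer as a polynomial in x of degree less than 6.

Multiply in GF(2)[x]: (x^3)·(x^2) = x^5.
Reduced: x^5.

x^5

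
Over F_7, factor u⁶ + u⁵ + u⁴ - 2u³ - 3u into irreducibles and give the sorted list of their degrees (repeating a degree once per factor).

Write h(u) = u⁶ + u⁵ + u⁴ - 2u³ - 3u.
Linear factors from roots: (u), (u + 3), (u + 2).
Complete factorization: h(u) = (u)·(u + 2)·(u + 3)^2·(u² + 1).
Factor degrees with multiplicity: 1 + 1 + 1 + 1 + 2 = 6.

1, 1, 1, 1, 2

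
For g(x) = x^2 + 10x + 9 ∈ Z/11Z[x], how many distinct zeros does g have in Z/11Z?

Evaluate at each of the 11 elements of Z/11Z:
g(0) = 9; g(1) = 9; g(2) = 0 → root; g(3) = 4; g(4) = 10; g(5) = 7; g(6) = 6; g(7) = 7; g(8) = 10; g(9) = 4; g(10) = 0 → root.
Roots: {2, 10}.

2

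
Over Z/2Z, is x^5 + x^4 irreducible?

Write f(x) = x^5 + x^4.
Check for roots in Z/2Z: f(0) = 0 → root; f(1) = 0 → root.
f(0) = 0, so (x) divides f(x); f is reducible.

No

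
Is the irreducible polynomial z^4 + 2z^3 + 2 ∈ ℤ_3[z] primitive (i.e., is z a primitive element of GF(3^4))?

Write f(z) = z^4 + 2z^3 + 2.
|GF(3^4)^×| = 3^4 − 1 = 80. Prime factorization: 80 = 2^4·5.
f is primitive ⇔ z has order 80 in GF(3)[z]/(f), i.e. z^(80/q) ≠ 1 for each prime q | 80.
z^(40) mod f = 2.
z^(16) mod f = 2z^2 + z + 2.
None equal 1, so z has full order 80; f is primitive.

Yes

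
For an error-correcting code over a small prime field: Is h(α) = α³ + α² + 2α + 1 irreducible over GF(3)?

Check for roots in GF(3): h(0) = 1; h(1) = 2; h(2) = 2.
No roots. A degree-3 polynomial over a field with no linear factor is irreducible.

Yes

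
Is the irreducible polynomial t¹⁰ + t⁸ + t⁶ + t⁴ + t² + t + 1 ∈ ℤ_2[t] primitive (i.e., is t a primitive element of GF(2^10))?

Write f(t) = t¹⁰ + t⁸ + t⁶ + t⁴ + t² + t + 1.
|GF(2^10)^×| = 2^10 − 1 = 1023. Prime factorization: 1023 = 3·11·31.
f is primitive ⇔ t has order 1023 in GF(2)[t]/(f), i.e. t^(1023/q) ≠ 1 for each prime q | 1023.
t^(341) mod f = t⁹ + t⁸ + t⁵ + t + 1.
t^(93) mod f = t⁹ + t⁷ + t + 1.
t^(33) mod f = t⁷ + t⁶ + t⁵ + t⁴ + t² + t.
None equal 1, so t has full order 1023; f is primitive.

Yes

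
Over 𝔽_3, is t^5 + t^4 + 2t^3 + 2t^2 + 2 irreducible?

Yes

Write g(t) = t^5 + t^4 + 2t^3 + 2t^2 + 2.
Check for roots in 𝔽_3: g(0) = 2; g(1) = 2; g(2) = 2.
No roots, so no linear factors.
Monic irreducibles of degree 2 over GF(3): t^2 + 1, t^2 + t + 2, t^2 + 2t + 2.
None of them divide g (all give nonzero remainder).
No irreducible factor of degree ≤ 2 exists, so g is irreducible over GF(3).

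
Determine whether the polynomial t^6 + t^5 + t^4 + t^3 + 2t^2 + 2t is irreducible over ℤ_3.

Write h(t) = t^6 + t^5 + t^4 + t^3 + 2t^2 + 2t.
Check for roots in ℤ_3: h(0) = 0 → root; h(1) = 2; h(2) = 0 → root.
h(0) = 0, so (t) divides h(t); h is reducible.

No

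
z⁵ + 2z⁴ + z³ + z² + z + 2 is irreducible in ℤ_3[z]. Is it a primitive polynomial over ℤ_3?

Write f(z) = z⁵ + 2z⁴ + z³ + z² + z + 2.
|GF(3^5)^×| = 3^5 − 1 = 242. Prime factorization: 242 = 2·11^2.
f is primitive ⇔ z has order 242 in GF(3)[z]/(f), i.e. z^(242/q) ≠ 1 for each prime q | 242.
z^(121) mod f = 1
z^(22) mod f = z⁴ + 2z² + 2z + 1.
Since z^(121) = 1, the order of z divides 121 < 242; not primitive.

No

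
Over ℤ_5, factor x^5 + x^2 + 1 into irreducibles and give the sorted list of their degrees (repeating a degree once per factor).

2, 3

Write h(x) = x^5 + x^2 + 1.
Roots in ℤ_5: h(0) = 1; h(1) = 3; h(2) = 2; h(3) = 3; h(4) = 1.
Complete factorization: h(x) = (x^2 - x + 2)·(x^3 + x^2 - x - 2).
Factor degrees with multiplicity: 2 + 3 = 5.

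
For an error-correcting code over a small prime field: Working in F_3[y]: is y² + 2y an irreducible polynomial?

No

Write h(y) = y² + 2y.
Check for roots in F_3: h(0) = 0 → root; h(1) = 0 → root; h(2) = 2.
h(0) = 0, so (y) divides h(y); h is reducible.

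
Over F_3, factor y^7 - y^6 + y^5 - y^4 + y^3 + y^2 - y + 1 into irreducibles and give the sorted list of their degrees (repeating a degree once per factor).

7

Write f(y) = y^7 - y^6 + y^5 - y^4 + y^3 + y^2 - y + 1.
Roots in F_3: f(0) = 1; f(1) = 2; f(2) = 1.
Complete factorization: f(y) = (y^7 - y^6 + y^5 - y^4 + y^3 + y^2 - y + 1).
Factor degrees with multiplicity: 7 = 7.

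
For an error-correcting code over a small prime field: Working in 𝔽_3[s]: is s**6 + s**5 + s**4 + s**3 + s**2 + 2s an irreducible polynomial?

Write f(s) = s**6 + s**5 + s**4 + s**3 + s**2 + 2s.
Check for roots in 𝔽_3: f(0) = 0 → root; f(1) = 1; f(2) = 2.
f(0) = 0, so (s) divides f(s); f is reducible.

No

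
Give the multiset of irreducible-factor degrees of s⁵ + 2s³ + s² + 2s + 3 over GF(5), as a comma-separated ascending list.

Write f(s) = s⁵ + 2s³ + s² + 2s + 3.
Roots in GF(5): f(0) = 3; f(1) = 4; f(2) = 4; f(3) = 0 → root; f(4) = 4.
Linear factors from roots: (s + 2).
Complete factorization: f(s) = (s + 2)·(s² + 3)·(s² + 3s + 3).
Factor degrees with multiplicity: 1 + 2 + 2 = 5.

1, 2, 2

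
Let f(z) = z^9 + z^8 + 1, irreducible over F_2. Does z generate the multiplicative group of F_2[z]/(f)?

No

|GF(2^9)^×| = 2^9 − 1 = 511. Prime factorization: 511 = 7·73.
f is primitive ⇔ z has order 511 in GF(2)[z]/(f), i.e. z^(511/q) ≠ 1 for each prime q | 511.
z^(73) mod f = 1
z^(7) mod f = z^7.
Since z^(73) = 1, the order of z divides 73 < 511; not primitive.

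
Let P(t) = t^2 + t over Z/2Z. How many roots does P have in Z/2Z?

Evaluate at each of the 2 elements of Z/2Z:
P(0) = 0 → root; P(1) = 0 → root.
Roots: {0, 1}.

2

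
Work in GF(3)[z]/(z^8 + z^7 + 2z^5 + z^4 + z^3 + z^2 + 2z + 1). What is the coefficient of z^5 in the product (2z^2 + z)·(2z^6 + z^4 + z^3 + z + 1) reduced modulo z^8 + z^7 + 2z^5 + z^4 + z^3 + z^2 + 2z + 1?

1

Multiply in GF(3)[z]: (2z^2 + z)·(2z^6 + z^4 + z^3 + z + 1) = z^8 + 2z^7 + 2z^6 + z^4 + 2z^3 + z.
Reduce using z^8 ≡ 2z^7 + z^5 + 2z^4 + 2z^3 + 2z^2 + z + 2 (mod z^8 + z^7 + 2z^5 + z^4 + z^3 + z^2 + 2z + 1).
Reduced: z^7 + 2z^6 + z^5 + z^3 + 2z^2 + 2z + 2.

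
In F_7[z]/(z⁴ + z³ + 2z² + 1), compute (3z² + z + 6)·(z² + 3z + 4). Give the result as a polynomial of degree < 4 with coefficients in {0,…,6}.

z^2 + z

Multiply in F_7[z]: (3z² + z + 6)·(z² + 3z + 4) = 3z⁴ + 3z³ + z + 3.
Reduce using z⁴ ≡ 6z³ + 5z² + 6 (mod z⁴ + z³ + 2z² + 1).
Reduced: z² + z.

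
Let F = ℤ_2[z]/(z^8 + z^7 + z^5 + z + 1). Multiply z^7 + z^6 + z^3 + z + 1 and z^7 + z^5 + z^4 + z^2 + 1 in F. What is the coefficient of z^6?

Multiply in ℤ_2[z]: (z^7 + z^6 + z^3 + z + 1)·(z^7 + z^5 + z^4 + z^2 + 1) = z^14 + z^13 + z^12 + z^9 + z^8 + z^7 + z^5 + z^4 + z^2 + z + 1.
Reduce using z^8 ≡ z^7 + z^5 + z + 1 (mod z^8 + z^7 + z^5 + z + 1).
Reduced: z^7 + z^6 + z^5 + z^2.

1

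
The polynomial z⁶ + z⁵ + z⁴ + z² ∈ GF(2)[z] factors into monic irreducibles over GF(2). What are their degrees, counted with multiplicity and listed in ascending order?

Write f(z) = z⁶ + z⁵ + z⁴ + z².
Roots in GF(2): f(0) = 0 → root; f(1) = 0 → root.
Linear factors from roots: (z), (z + 1).
Complete factorization: f(z) = (z + 1)·(z)^2·(z³ + z + 1).
Factor degrees with multiplicity: 1 + 1 + 1 + 3 = 6.

1, 1, 1, 3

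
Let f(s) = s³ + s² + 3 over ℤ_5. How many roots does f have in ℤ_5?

Evaluate at each of the 5 elements of ℤ_5:
f(0) = 3; f(1) = 0 → root; f(2) = 0 → root; f(3) = 4; f(4) = 3.
Roots: {1, 2}.

2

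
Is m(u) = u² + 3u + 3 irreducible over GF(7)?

Check for roots in GF(7): m(0) = 3; m(1) = 0 → root; m(2) = 6; m(3) = 0 → root; m(4) = 3; m(5) = 1; m(6) = 1.
m(1) = 0, so (u − 1) divides m(u); m is reducible.

No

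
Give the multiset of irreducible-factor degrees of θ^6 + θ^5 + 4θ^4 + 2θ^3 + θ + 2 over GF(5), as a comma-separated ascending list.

1, 1, 1, 1, 2

Write f(θ) = θ^6 + θ^5 + 4θ^4 + 2θ^3 + θ + 2.
Roots in GF(5): f(0) = 2; f(1) = 1; f(2) = 0 → root; f(3) = 0 → root; f(4) = 3.
Linear factors from roots: (θ + 3), (θ + 2).
Complete factorization: f(θ) = (θ + 2)^2·(θ + 3)^2·(θ^2 + θ + 2).
Factor degrees with multiplicity: 1 + 1 + 1 + 1 + 2 = 6.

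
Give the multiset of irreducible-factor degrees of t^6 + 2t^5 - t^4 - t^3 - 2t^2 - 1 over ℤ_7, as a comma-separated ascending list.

Write f(t) = t^6 + 2t^5 - t^4 - t^3 - 2t^2 - 1.
Complete factorization: f(t) = (t^6 + 2t^5 - t^4 - t^3 - 2t^2 - 1).
Factor degrees with multiplicity: 6 = 6.

6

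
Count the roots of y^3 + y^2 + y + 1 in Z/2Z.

1

Write P(y) = y^3 + y^2 + y + 1.
Evaluate at each of the 2 elements of Z/2Z:
P(0) = 1; P(1) = 0 → root.
Roots: {1}.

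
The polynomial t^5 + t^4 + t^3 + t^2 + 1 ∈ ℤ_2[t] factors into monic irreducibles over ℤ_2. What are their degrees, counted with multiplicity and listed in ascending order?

5

Write f(t) = t^5 + t^4 + t^3 + t^2 + 1.
Roots in ℤ_2: f(0) = 1; f(1) = 1.
Complete factorization: f(t) = (t^5 + t^4 + t^3 + t^2 + 1).
Factor degrees with multiplicity: 5 = 5.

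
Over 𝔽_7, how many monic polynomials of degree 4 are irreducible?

588

The number of monic irreducibles of degree 4 over GF(7) is (1/4)·Σ_{d∣4} μ(4/d) 7^d.
Divisors of 4: 1, 2, 4; μ(4/d) for each: 0, -1, 1.
Σ = − 7^2 + 7^4 = 2352.
N = 2352/4 = 588.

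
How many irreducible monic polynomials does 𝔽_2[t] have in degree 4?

3

x^(2^4) − x is the product of all monic irreducibles of degree dividing 4; Möbius inversion gives N = (1/4) Σ μ(4/d)·2^d.
Divisors of 4: 1, 2, 4; μ(4/d) for each: 0, -1, 1.
Σ = − 2^2 + 2^4 = 12.
N = 12/4 = 3.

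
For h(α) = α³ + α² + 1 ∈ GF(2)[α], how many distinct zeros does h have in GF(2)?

Evaluate at each of the 2 elements of GF(2):
h(0) = 1; h(1) = 1.
No element is a root.

0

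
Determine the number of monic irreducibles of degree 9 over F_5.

217000

x^(5^9) − x is the product of all monic irreducibles of degree dividing 9; Möbius inversion gives N = (1/9) Σ μ(9/d)·5^d.
Divisors of 9: 1, 3, 9; μ(9/d) for each: 0, -1, 1.
Σ = − 5^3 + 5^9 = 1953000.
N = 1953000/9 = 217000.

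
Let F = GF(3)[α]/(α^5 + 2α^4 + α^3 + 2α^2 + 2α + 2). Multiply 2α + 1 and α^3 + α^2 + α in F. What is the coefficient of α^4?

2

Multiply in GF(3)[α]: (2α + 1)·(α^3 + α^2 + α) = 2α^4 + α.
Reduced: 2α^4 + α.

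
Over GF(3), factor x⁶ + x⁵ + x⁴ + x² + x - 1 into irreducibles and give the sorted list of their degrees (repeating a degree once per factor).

Write g(x) = x⁶ + x⁵ + x⁴ + x² + x - 1.
Roots in GF(3): g(0) = 2; g(1) = 1; g(2) = 0 → root.
Linear factors from roots: (x + 1).
Complete factorization: g(x) = (x + 1)^3·(x³ + x² + x - 1).
Factor degrees with multiplicity: 1 + 1 + 1 + 3 = 6.

1, 1, 1, 3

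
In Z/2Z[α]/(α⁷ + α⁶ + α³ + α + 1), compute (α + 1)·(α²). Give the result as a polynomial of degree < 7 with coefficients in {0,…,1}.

Multiply in Z/2Z[α]: (α + 1)·(α²) = α³ + α².
Reduced: α³ + α².

α^3 + α^2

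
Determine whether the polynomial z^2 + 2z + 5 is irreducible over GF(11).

Write f(z) = z^2 + 2z + 5.
Check each element of GF(11) for a root: f(0)=5, f(1)=8, f(2)=2, f(3)=9, f(4)=7, f(5)=7, f(6)=9, f(7)=2, f(8)=8, f(9)=5, f(10)=4.
No roots. A degree-2 polynomial over a field with no linear factor is irreducible.

Yes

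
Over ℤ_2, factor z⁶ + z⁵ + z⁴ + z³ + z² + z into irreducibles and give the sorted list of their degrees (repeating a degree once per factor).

Write g(z) = z⁶ + z⁵ + z⁴ + z³ + z² + z.
Roots in ℤ_2: g(0) = 0 → root; g(1) = 0 → root.
Linear factors from roots: (z), (z + 1).
Complete factorization: g(z) = (z)·(z + 1)·(z² + z + 1)^2.
Factor degrees with multiplicity: 1 + 1 + 2 + 2 = 6.

1, 1, 2, 2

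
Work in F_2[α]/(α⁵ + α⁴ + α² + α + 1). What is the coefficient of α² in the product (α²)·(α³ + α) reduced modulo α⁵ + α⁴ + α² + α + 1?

1

Multiply in F_2[α]: (α²)·(α³ + α) = α⁵ + α³.
Reduce using α⁵ ≡ α⁴ + α² + α + 1 (mod α⁵ + α⁴ + α² + α + 1).
Reduced: α⁴ + α³ + α² + α + 1.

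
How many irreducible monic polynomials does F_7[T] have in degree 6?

19544

Gauss's count: N_{7}(6) = (1/6) Σ_{d|6} μ(6/d)·7^d.
Divisors of 6: 1, 2, 3, 6; μ(6/d) for each: 1, -1, -1, 1.
Σ = 7^1 − 7^2 − 7^3 + 7^6 = 117264.
N = 117264/6 = 19544.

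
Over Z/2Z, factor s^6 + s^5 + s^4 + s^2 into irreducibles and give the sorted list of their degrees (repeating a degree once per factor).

Write f(s) = s^6 + s^5 + s^4 + s^2.
Roots in Z/2Z: f(0) = 0 → root; f(1) = 0 → root.
Linear factors from roots: (s), (s + 1).
Complete factorization: f(s) = (s + 1)·(s)^2·(s^3 + s + 1).
Factor degrees with multiplicity: 1 + 1 + 1 + 3 = 6.

1, 1, 1, 3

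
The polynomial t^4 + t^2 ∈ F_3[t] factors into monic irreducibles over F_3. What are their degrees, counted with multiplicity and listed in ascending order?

Write g(t) = t^4 + t^2.
Roots in F_3: g(0) = 0 → root; g(1) = 2; g(2) = 2.
Linear factors from roots: (t).
Complete factorization: g(t) = (t)^2·(t^2 + 1).
Factor degrees with multiplicity: 1 + 1 + 2 = 4.

1, 1, 2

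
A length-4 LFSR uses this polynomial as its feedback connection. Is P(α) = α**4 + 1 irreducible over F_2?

Check for roots in F_2: P(0) = 1; P(1) = 0 → root.
P(1) = 0, so (α − 1) divides P(α); P is reducible.

No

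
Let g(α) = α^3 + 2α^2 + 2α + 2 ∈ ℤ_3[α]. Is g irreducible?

Yes

Check for roots in ℤ_3: g(0) = 2; g(1) = 1; g(2) = 1.
No roots. A degree-3 polynomial over a field with no linear factor is irreducible.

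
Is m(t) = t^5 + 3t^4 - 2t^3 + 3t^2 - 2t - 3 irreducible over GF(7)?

No

Check for roots in GF(7): m(0) = 4; m(1) = 0 → root; m(2) = 6; m(3) = 2; m(4) = 0 → root; m(5) = 3; m(6) = 6.
m(1) = 0, so (t − 1) divides m(t); m is reducible.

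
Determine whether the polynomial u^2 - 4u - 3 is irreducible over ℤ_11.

Write h(u) = u^2 - 4u - 3.
Check each element of ℤ_11 for a root: h(0)=8, h(1)=5, h(2)=4, h(3)=5, h(4)=8, h(5)=2, h(6)=9, h(7)=7, h(8)=7, h(9)=9, h(10)=2.
No roots. A degree-2 polynomial over a field with no linear factor is irreducible.

Yes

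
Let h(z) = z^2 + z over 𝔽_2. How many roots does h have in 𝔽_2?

2

Evaluate at each of the 2 elements of 𝔽_2:
h(0) = 0 → root; h(1) = 0 → root.
Roots: {0, 1}.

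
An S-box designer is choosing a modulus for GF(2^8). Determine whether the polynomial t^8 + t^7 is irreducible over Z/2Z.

No

Write h(t) = t^8 + t^7.
Check for roots in Z/2Z: h(0) = 0 → root; h(1) = 0 → root.
h(0) = 0, so (t) divides h(t); h is reducible.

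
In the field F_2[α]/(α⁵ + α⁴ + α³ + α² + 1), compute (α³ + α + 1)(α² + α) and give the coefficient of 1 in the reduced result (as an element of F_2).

Multiply in F_2[α]: (α³ + α + 1)·(α² + α) = α⁵ + α⁴ + α³ + α.
Reduce using α⁵ ≡ α⁴ + α³ + α² + 1 (mod α⁵ + α⁴ + α³ + α² + 1).
Reduced: α² + α + 1.

1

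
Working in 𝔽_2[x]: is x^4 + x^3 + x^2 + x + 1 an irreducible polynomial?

Yes

Write f(x) = x^4 + x^3 + x^2 + x + 1.
Check for roots in 𝔽_2: f(0) = 1; f(1) = 1.
No roots, so no linear factors.
Monic irreducibles of degree 2 over GF(2): x^2 + x + 1.
None of them divide f (all give nonzero remainder).
No irreducible factor of degree ≤ 2 exists, so f is irreducible over GF(2).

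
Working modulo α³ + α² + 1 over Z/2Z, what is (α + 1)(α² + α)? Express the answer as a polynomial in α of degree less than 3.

α^2 + α + 1

Multiply in Z/2Z[α]: (α + 1)·(α² + α) = α³ + α.
Reduce using α³ ≡ α² + 1 (mod α³ + α² + 1).
Reduced: α² + α + 1.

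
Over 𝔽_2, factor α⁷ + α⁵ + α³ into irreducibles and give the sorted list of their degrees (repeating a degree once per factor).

1, 1, 1, 2, 2

Write h(α) = α⁷ + α⁵ + α³.
Roots in 𝔽_2: h(0) = 0 → root; h(1) = 1.
Linear factors from roots: (α).
Complete factorization: h(α) = (α)^3·(α² + α + 1)^2.
Factor degrees with multiplicity: 1 + 1 + 1 + 2 + 2 = 7.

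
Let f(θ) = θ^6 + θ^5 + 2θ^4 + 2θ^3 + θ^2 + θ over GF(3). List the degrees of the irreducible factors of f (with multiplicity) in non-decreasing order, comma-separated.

Roots in GF(3): f(0) = 0 → root; f(1) = 2; f(2) = 0 → root.
Linear factors from roots: (θ), (θ + 1).
Complete factorization: f(θ) = (θ)·(θ + 1)·(θ^2 + 1)^2.
Factor degrees with multiplicity: 1 + 1 + 2 + 2 = 6.

1, 1, 2, 2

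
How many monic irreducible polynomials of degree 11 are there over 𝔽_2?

The number of monic irreducibles of degree 11 over GF(2) is (1/11)·Σ_{d∣11} μ(11/d) 2^d.
Divisors of 11: 1, 11; μ(11/d) for each: -1, 1.
Σ = − 2^1 + 2^11 = 2046.
N = 2046/11 = 186.

186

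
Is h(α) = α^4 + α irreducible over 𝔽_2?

Check for roots in 𝔽_2: h(0) = 0 → root; h(1) = 0 → root.
h(0) = 0, so (α) divides h(α); h is reducible.

No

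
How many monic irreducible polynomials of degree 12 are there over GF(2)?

x^(2^12) − x is the product of all monic irreducibles of degree dividing 12; Möbius inversion gives N = (1/12) Σ μ(12/d)·2^d.
Divisors of 12: 1, 2, 3, 4, 6, 12; μ(12/d) for each: 0, 1, 0, -1, -1, 1.
Σ = 2^2 − 2^4 − 2^6 + 2^12 = 4020.
N = 4020/12 = 335.

335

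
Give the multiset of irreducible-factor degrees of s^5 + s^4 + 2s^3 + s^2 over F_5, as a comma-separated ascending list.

1, 1, 1, 2

Write h(s) = s^5 + s^4 + 2s^3 + s^2.
Roots in F_5: h(0) = 0 → root; h(1) = 0 → root; h(2) = 3; h(3) = 2; h(4) = 4.
Linear factors from roots: (s), (s + 4).
Complete factorization: h(s) = (s + 4)·(s)^2·(s^2 + 2s + 4).
Factor degrees with multiplicity: 1 + 1 + 1 + 2 = 5.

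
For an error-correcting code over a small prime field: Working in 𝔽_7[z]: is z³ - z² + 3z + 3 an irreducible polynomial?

Write f(z) = z³ - z² + 3z + 3.
Check for roots in 𝔽_7: f(0) = 3; f(1) = 6; f(2) = 6; f(3) = 2; f(4) = 0 → root; f(5) = 6; f(6) = 5.
f(4) = 0, so (z − 4) divides f(z); f is reducible.

No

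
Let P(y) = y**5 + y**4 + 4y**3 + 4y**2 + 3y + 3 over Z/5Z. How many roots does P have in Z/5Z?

3

Evaluate at each of the 5 elements of Z/5Z:
P(0) = 3; P(1) = 1; P(2) = 0 → root; P(3) = 0 → root; P(4) = 0 → root.
Roots: {2, 3, 4}.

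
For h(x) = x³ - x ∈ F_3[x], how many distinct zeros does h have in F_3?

Evaluate at each of the 3 elements of F_3:
h(0) = 0 → root; h(1) = 0 → root; h(2) = 0 → root.
Roots: {0, 1, 2}.

3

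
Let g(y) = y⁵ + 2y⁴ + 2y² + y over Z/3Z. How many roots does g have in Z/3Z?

Evaluate at each of the 3 elements of Z/3Z:
g(0) = 0 → root; g(1) = 0 → root; g(2) = 2.
Roots: {0, 1}.

2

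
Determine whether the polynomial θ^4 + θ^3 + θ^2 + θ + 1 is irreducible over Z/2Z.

Yes

Write h(θ) = θ^4 + θ^3 + θ^2 + θ + 1.
Check for roots in Z/2Z: h(0) = 1; h(1) = 1.
No roots, so no linear factors.
Monic irreducibles of degree 2 over GF(2): θ^2 + θ + 1.
None of them divide h (all give nonzero remainder).
No irreducible factor of degree ≤ 2 exists, so h is irreducible over GF(2).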